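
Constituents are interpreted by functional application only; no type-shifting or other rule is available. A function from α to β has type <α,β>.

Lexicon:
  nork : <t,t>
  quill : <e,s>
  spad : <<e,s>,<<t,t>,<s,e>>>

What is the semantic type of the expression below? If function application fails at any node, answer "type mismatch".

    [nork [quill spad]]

<s,e>

[quill spad]: functor spad : <<e,s>,<<t,t>,<s,e>>>, argument quill : <e,s>; result <<t,t>,<s,e>>.
[nork [quill spad]]: functor [quill spad] : <<t,t>,<s,e>>, argument nork : <t,t>; result <s,e>.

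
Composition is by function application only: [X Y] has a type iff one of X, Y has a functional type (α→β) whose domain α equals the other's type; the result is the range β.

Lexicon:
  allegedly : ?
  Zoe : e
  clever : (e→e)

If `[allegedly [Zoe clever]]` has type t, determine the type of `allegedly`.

[allegedly [Zoe clever]] is required to be t. [Zoe clever] : e cannot yield t as functor, so allegedly : (e→t).

(e→t)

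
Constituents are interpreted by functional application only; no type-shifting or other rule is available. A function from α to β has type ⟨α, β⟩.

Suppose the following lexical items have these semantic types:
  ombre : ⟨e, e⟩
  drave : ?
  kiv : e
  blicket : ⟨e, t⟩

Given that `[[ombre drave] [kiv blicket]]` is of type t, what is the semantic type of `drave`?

[[ombre drave] [kiv blicket]] must have type t. The sister [kiv blicket] has type t; that is not a function onto t, so [ombre drave] must be the functor, of type ⟨t, t⟩.
[ombre drave] must have type ⟨t, t⟩. The sister ombre has type ⟨e, e⟩; that is not a function onto ⟨t, t⟩, so drave must be the functor, of type ⟨⟨e, e⟩, ⟨t, t⟩⟩.

⟨⟨e, e⟩, ⟨t, t⟩⟩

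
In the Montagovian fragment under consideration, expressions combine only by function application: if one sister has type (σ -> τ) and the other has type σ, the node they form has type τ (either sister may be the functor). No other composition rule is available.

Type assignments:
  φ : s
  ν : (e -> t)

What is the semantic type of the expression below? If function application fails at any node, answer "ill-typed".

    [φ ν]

[φ ν]: s and (e -> t) cannot combine by function application — type clash.

ill-typed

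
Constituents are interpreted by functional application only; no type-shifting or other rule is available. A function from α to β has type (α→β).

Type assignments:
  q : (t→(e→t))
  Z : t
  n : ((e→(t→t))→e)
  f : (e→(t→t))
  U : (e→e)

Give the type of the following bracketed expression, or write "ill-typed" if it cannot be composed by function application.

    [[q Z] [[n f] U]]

t

[q Z] — q of type (t→(e→t)) combines with Z of type t: type (e→t).
[n f] — n of type ((e→(t→t))→e) combines with f of type (e→(t→t)): type e.
[[n f] U] — U of type (e→e) combines with [n f] of type e: type e.
[[q Z] [[n f] U]] — [q Z] of type (e→t) combines with [[n f] U] of type e: type t.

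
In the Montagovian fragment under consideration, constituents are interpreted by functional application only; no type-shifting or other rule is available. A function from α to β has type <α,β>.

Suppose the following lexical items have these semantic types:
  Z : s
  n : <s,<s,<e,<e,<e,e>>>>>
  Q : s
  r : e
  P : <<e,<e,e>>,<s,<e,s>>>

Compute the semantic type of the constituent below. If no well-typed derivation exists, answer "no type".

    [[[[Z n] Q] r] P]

[Z n] — n of type <s,<s,<e,<e,<e,e>>>>> combines with Z of type s: type <s,<e,<e,<e,e>>>>.
[[Z n] Q] — [Z n] of type <s,<e,<e,<e,e>>>> combines with Q of type s: type <e,<e,<e,e>>>.
[[[Z n] Q] r] — [[Z n] Q] of type <e,<e,<e,e>>> combines with r of type e: type <e,<e,e>>.
[[[[Z n] Q] r] P] — P of type <<e,<e,e>>,<s,<e,s>>> combines with [[[Z n] Q] r] of type <e,<e,e>>: type <s,<e,s>>.

<s,<e,s>>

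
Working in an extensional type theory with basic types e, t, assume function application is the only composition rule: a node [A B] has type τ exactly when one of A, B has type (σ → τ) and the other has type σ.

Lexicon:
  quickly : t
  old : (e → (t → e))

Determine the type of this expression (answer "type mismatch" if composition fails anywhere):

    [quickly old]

type mismatch

[quickly old]: t with (e → (t → e)) — neither is a function whose domain matches the other; composition fails here.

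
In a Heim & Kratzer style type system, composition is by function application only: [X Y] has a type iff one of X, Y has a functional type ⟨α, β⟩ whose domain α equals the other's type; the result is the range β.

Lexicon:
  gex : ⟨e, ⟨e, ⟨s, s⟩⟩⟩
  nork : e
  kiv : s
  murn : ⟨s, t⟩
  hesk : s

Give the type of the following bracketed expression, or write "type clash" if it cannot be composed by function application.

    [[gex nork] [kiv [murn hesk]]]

[gex nork]: gex is ⟨e, ⟨e, ⟨s, s⟩⟩⟩, nork is e; result ⟨e, ⟨s, s⟩⟩.
[murn hesk]: murn is ⟨s, t⟩, hesk is s; result t.
[kiv [murn hesk]]: s with t — neither is a function whose domain matches the other; composition fails here.

type clash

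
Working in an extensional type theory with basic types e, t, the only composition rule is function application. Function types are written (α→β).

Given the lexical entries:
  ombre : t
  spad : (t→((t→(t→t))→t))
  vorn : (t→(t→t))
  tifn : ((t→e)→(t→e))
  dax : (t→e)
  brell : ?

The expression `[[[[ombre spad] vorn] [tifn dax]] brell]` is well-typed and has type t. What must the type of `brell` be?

(e→t)

For [[[[ombre spad] vorn] [tifn dax]] brell] to have type t with [[[ombre spad] vorn] [tifn dax]] of type e, brell must be the function: brell : (e→t).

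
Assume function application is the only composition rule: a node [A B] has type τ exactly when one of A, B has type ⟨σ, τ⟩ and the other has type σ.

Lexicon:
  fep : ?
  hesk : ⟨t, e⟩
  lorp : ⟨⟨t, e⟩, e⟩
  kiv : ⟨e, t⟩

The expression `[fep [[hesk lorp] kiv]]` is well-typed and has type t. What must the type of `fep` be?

[fep [[hesk lorp] kiv]] must have type t. The sister [[hesk lorp] kiv] has type t; that is not a function onto t, so fep must be the functor, of type ⟨t, t⟩.

⟨t, t⟩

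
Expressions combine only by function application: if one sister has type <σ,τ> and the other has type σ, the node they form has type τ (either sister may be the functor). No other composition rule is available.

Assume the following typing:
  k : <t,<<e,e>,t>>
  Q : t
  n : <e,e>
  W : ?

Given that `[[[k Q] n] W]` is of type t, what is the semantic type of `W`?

<t,t>

For [[[k Q] n] W] to have type t with [[k Q] n] of type t, W must be the function: W : <t,t>.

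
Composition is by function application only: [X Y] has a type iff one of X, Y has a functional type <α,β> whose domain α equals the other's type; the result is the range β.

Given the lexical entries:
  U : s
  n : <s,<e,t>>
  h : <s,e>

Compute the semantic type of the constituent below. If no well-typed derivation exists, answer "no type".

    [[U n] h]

At [U n], n : <s,<e,t>> takes U : s, giving <e,t>.
At [[U n] h]: neither <e,t> nor <s,e> can take the other as argument; the node is ill-typed.

no type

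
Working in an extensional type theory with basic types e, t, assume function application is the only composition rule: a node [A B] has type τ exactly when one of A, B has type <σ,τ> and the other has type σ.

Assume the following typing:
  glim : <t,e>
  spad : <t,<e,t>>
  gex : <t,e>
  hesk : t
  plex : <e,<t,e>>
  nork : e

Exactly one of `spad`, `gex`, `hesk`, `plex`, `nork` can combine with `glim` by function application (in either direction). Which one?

hesk

spad : <t,<e,t>> — no; glim wants t, and spad wants t.
gex : <t,e> — no; glim wants t, and gex wants t.
hesk — combines: glim : <t,e> takes hesk : t as argument, giving e.
plex : <e,<t,e>> — no; glim wants t, and plex wants e.
nork : e — no; glim wants t, and nork wants nothing (atomic).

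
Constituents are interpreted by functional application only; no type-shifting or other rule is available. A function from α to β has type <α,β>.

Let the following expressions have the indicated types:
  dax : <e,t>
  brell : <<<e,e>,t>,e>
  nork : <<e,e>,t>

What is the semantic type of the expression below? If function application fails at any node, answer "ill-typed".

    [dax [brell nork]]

t

[brell nork]: <<<e,e>,t>,e> applied to <<e,e>,t> yields e.
[dax [brell nork]]: <e,t> applied to e yields t.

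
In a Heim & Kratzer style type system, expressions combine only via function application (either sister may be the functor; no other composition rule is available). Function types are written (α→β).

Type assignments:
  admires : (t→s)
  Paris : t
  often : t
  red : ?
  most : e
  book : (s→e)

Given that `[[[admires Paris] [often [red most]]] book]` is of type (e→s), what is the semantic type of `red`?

For [[[admires Paris] [often [red most]]] book] to have type (e→s) with book of type (s→e), [[admires Paris] [often [red most]]] must be the function: [[admires Paris] [often [red most]]] : ((s→e)→(e→s)).
For [[admires Paris] [often [red most]]] to have type ((s→e)→(e→s)) with [admires Paris] of type s, [often [red most]] must be the function: [often [red most]] : (s→((s→e)→(e→s))).
For [often [red most]] to have type (s→((s→e)→(e→s))) with often of type t, [red most] must be the function: [red most] : (t→(s→((s→e)→(e→s)))).
For [red most] to have type (t→(s→((s→e)→(e→s)))) with most of type e, red must be the function: red : (e→(t→(s→((s→e)→(e→s))))).

(e→(t→(s→((s→e)→(e→s)))))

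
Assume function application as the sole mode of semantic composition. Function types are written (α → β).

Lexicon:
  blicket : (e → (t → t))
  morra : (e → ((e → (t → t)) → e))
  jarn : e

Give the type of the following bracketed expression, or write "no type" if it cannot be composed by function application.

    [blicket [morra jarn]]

[morra jarn]: functor morra : (e → ((e → (t → t)) → e)), argument jarn : e; result ((e → (t → t)) → e).
[blicket [morra jarn]]: functor [morra jarn] : ((e → (t → t)) → e), argument blicket : (e → (t → t)); result e.

e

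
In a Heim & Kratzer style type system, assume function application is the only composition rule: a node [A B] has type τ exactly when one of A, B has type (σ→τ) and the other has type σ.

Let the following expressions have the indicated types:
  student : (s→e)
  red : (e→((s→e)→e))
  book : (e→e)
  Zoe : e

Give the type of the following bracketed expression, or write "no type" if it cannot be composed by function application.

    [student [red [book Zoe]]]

e

[book Zoe]: (e→e) applied to e yields e.
[red [book Zoe]]: (e→((s→e)→e)) applied to e yields ((s→e)→e).
[student [red [book Zoe]]]: ((s→e)→e) applied to (s→e) yields e.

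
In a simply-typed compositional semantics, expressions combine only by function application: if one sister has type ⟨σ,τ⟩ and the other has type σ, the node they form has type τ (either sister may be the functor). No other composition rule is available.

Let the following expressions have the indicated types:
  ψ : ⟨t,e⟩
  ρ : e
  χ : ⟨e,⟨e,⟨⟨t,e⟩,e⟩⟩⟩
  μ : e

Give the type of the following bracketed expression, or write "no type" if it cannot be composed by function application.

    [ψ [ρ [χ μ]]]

[χ μ]: functor χ : ⟨e,⟨e,⟨⟨t,e⟩,e⟩⟩⟩, argument μ : e; result ⟨e,⟨⟨t,e⟩,e⟩⟩.
[ρ [χ μ]]: functor [χ μ] : ⟨e,⟨⟨t,e⟩,e⟩⟩, argument ρ : e; result ⟨⟨t,e⟩,e⟩.
[ψ [ρ [χ μ]]]: functor [ρ [χ μ]] : ⟨⟨t,e⟩,e⟩, argument ψ : ⟨t,e⟩; result e.

e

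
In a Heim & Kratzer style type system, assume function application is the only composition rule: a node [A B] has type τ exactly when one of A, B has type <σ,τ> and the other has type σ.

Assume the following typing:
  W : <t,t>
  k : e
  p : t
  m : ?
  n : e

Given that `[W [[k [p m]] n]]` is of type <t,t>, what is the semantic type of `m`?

[W [[k [p m]] n]] must have type <t,t>. The sister W has type <t,t>; that is not a function onto <t,t>, so [[k [p m]] n] must be the functor, of type <<t,t>,<t,t>>.
[[k [p m]] n] must have type <<t,t>,<t,t>>. The sister n has type e; that is not a function onto <<t,t>,<t,t>>, so [k [p m]] must be the functor, of type <e,<<t,t>,<t,t>>>.
[k [p m]] must have type <e,<<t,t>,<t,t>>>. The sister k has type e; that is not a function onto <e,<<t,t>,<t,t>>>, so [p m] must be the functor, of type <e,<e,<<t,t>,<t,t>>>>.
[p m] must have type <e,<e,<<t,t>,<t,t>>>>. The sister p has type t; that is not a function onto <e,<e,<<t,t>,<t,t>>>>, so m must be the functor, of type <t,<e,<e,<<t,t>,<t,t>>>>>.

<t,<e,<e,<<t,t>,<t,t>>>>>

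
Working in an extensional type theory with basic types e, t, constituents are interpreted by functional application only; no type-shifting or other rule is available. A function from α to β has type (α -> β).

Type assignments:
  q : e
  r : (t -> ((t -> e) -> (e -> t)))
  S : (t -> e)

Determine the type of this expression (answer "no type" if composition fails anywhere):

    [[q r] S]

At [q r]: neither e nor (t -> ((t -> e) -> (e -> t))) can take the other as argument; the node is ill-typed.

no type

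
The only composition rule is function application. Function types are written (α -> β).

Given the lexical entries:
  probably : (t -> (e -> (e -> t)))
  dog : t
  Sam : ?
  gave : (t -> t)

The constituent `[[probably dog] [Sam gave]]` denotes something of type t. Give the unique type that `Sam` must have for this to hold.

((t -> t) -> ((e -> (e -> t)) -> t))

[[probably dog] [Sam gave]] is required to be t. [probably dog] : (e -> (e -> t)) cannot yield t as functor, so [Sam gave] : ((e -> (e -> t)) -> t).
[Sam gave] is required to be ((e -> (e -> t)) -> t). gave : (t -> t) cannot yield ((e -> (e -> t)) -> t) as functor, so Sam : ((t -> t) -> ((e -> (e -> t)) -> t)).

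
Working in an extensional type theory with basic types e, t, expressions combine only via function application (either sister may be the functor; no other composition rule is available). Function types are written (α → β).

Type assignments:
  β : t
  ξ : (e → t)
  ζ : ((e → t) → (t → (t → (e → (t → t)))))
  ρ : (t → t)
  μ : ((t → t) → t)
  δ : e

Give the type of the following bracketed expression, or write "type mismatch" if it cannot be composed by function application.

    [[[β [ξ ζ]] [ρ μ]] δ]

[ξ ζ]: functor ζ : ((e → t) → (t → (t → (e → (t → t))))), argument ξ : (e → t); result (t → (t → (e → (t → t)))).
[β [ξ ζ]]: functor [ξ ζ] : (t → (t → (e → (t → t)))), argument β : t; result (t → (e → (t → t))).
[ρ μ]: functor μ : ((t → t) → t), argument ρ : (t → t); result t.
[[β [ξ ζ]] [ρ μ]]: functor [β [ξ ζ]] : (t → (e → (t → t))), argument [ρ μ] : t; result (e → (t → t)).
[[[β [ξ ζ]] [ρ μ]] δ]: functor [[β [ξ ζ]] [ρ μ]] : (e → (t → t)), argument δ : e; result (t → t).

(t → t)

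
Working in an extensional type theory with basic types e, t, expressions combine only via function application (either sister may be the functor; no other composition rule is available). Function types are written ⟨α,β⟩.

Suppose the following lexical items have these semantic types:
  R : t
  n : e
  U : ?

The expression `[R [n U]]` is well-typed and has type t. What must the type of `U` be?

⟨e,⟨t,t⟩⟩

At [R [n U]] (required: t): R is t, which is not a function with range t; hence [n U] is the functor — type ⟨t,t⟩.
At [n U] (required: ⟨t,t⟩): n is e, which is not a function with range ⟨t,t⟩; hence U is the functor — type ⟨e,⟨t,t⟩⟩.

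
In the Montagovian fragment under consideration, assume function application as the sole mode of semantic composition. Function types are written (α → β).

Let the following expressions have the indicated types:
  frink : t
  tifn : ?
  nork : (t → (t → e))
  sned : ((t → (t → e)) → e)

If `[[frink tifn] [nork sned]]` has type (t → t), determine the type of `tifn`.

(t → (e → (t → t)))

[[frink tifn] [nork sned]] must have type (t → t). The sister [nork sned] has type e; that is not a function onto (t → t), so [frink tifn] must be the functor, of type (e → (t → t)).
[frink tifn] must have type (e → (t → t)). The sister frink has type t; that is not a function onto (e → (t → t)), so tifn must be the functor, of type (t → (e → (t → t))).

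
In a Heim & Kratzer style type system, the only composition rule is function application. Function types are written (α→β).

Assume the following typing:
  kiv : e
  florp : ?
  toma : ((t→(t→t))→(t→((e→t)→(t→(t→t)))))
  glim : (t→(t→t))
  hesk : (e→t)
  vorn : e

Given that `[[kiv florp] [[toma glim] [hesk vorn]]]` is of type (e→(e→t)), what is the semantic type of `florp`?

(e→(((e→t)→(t→(t→t)))→(e→(e→t))))

[[kiv florp] [[toma glim] [hesk vorn]]] is required to be (e→(e→t)). [[toma glim] [hesk vorn]] : ((e→t)→(t→(t→t))) cannot yield (e→(e→t)) as functor, so [kiv florp] : (((e→t)→(t→(t→t)))→(e→(e→t))).
[kiv florp] is required to be (((e→t)→(t→(t→t)))→(e→(e→t))). kiv : e cannot yield (((e→t)→(t→(t→t)))→(e→(e→t))) as functor, so florp : (e→(((e→t)→(t→(t→t)))→(e→(e→t)))).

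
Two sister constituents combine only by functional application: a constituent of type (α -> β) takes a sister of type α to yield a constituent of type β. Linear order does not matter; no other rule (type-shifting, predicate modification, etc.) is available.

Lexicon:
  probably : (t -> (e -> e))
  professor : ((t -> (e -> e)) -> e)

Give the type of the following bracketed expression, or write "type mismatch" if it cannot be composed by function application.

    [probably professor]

e

[probably professor]: ((t -> (e -> e)) -> e) applied to (t -> (e -> e)) yields e.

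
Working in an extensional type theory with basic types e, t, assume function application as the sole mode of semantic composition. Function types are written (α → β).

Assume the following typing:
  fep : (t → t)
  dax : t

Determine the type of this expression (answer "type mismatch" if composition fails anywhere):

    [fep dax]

t

[fep dax] — fep of type (t → t) combines with dax of type t: type t.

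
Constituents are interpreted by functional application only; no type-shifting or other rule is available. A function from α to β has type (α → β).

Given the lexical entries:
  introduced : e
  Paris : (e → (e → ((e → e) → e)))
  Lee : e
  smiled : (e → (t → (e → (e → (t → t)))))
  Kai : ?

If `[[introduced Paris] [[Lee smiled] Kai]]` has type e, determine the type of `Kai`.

[[introduced Paris] [[Lee smiled] Kai]] is required to be e. [introduced Paris] : (e → ((e → e) → e)) cannot yield e as functor, so [[Lee smiled] Kai] : ((e → ((e → e) → e)) → e).
[[Lee smiled] Kai] is required to be ((e → ((e → e) → e)) → e). [Lee smiled] : (t → (e → (e → (t → t)))) cannot yield ((e → ((e → e) → e)) → e) as functor, so Kai : ((t → (e → (e → (t → t)))) → ((e → ((e → e) → e)) → e)).

((t → (e → (e → (t → t)))) → ((e → ((e → e) → e)) → e))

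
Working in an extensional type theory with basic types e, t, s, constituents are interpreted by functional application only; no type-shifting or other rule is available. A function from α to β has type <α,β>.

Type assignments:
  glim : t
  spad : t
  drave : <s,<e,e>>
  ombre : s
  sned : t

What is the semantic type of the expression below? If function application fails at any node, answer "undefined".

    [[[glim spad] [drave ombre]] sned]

undefined

[glim spad]: t with t — neither is a function whose domain matches the other; composition fails here.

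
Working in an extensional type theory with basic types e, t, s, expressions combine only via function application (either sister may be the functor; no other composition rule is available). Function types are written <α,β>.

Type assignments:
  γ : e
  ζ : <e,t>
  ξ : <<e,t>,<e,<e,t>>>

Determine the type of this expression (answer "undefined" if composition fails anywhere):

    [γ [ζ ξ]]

<e,t>

[ζ ξ]: functor ξ : <<e,t>,<e,<e,t>>>, argument ζ : <e,t>; result <e,<e,t>>.
[γ [ζ ξ]]: functor [ζ ξ] : <e,<e,t>>, argument γ : e; result <e,t>.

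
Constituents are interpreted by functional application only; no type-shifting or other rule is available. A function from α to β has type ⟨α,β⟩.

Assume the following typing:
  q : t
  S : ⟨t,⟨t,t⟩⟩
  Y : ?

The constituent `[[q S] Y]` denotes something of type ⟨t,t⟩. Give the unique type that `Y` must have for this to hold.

⟨⟨t,t⟩,⟨t,t⟩⟩

For [[q S] Y] to have type ⟨t,t⟩ with [q S] of type ⟨t,t⟩, Y must be the function: Y : ⟨⟨t,t⟩,⟨t,t⟩⟩.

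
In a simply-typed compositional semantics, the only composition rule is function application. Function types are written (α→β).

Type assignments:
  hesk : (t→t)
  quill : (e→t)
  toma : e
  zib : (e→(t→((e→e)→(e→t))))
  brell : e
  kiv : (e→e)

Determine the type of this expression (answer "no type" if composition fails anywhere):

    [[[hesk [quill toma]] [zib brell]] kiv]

(e→t)

[quill toma]: quill is (e→t), toma is e; result t.
[hesk [quill toma]]: hesk is (t→t), [quill toma] is t; result t.
[zib brell]: zib is (e→(t→((e→e)→(e→t)))), brell is e; result (t→((e→e)→(e→t))).
[[hesk [quill toma]] [zib brell]]: [zib brell] is (t→((e→e)→(e→t))), [hesk [quill toma]] is t; result ((e→e)→(e→t)).
[[[hesk [quill toma]] [zib brell]] kiv]: [[hesk [quill toma]] [zib brell]] is ((e→e)→(e→t)), kiv is (e→e); result (e→t).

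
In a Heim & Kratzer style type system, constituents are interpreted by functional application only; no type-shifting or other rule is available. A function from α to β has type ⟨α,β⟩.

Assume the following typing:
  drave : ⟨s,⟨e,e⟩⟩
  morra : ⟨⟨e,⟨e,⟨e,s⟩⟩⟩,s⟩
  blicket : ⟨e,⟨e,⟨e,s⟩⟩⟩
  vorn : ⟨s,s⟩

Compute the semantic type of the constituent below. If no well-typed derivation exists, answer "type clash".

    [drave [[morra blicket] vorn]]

At [morra blicket], morra : ⟨⟨e,⟨e,⟨e,s⟩⟩⟩,s⟩ takes blicket : ⟨e,⟨e,⟨e,s⟩⟩⟩, giving s.
At [[morra blicket] vorn], vorn : ⟨s,s⟩ takes [morra blicket] : s, giving s.
At [drave [[morra blicket] vorn]], drave : ⟨s,⟨e,e⟩⟩ takes [[morra blicket] vorn] : s, giving ⟨e,e⟩.

⟨e,e⟩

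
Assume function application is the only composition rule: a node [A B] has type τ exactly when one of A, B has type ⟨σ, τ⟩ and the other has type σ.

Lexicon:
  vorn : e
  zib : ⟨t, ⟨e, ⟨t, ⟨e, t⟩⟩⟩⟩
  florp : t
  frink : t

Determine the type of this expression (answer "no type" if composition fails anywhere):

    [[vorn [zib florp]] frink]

⟨e, t⟩

[zib florp]: zib is ⟨t, ⟨e, ⟨t, ⟨e, t⟩⟩⟩⟩, florp is t; result ⟨e, ⟨t, ⟨e, t⟩⟩⟩.
[vorn [zib florp]]: [zib florp] is ⟨e, ⟨t, ⟨e, t⟩⟩⟩, vorn is e; result ⟨t, ⟨e, t⟩⟩.
[[vorn [zib florp]] frink]: [vorn [zib florp]] is ⟨t, ⟨e, t⟩⟩, frink is t; result ⟨e, t⟩.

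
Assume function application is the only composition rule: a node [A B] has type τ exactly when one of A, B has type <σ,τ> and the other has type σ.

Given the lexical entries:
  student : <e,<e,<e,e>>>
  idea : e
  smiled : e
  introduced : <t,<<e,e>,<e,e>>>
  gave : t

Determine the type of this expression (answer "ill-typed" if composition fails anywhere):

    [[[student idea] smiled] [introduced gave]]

<e,e>

[student idea]: <e,<e,<e,e>>> applied to e yields <e,<e,e>>.
[[student idea] smiled]: <e,<e,e>> applied to e yields <e,e>.
[introduced gave]: <t,<<e,e>,<e,e>>> applied to t yields <<e,e>,<e,e>>.
[[[student idea] smiled] [introduced gave]]: <<e,e>,<e,e>> applied to <e,e> yields <e,e>.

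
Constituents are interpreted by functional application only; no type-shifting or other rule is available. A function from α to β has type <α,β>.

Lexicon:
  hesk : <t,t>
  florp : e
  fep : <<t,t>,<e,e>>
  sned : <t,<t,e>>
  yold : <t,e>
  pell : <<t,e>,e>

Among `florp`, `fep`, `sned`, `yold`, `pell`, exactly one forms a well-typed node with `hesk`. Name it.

florp : e — neither side's domain matches the other.
fep — combines: fep : <<t,t>,<e,e>> takes hesk : <t,t> as argument, giving <e,e>.
sned : <t,<t,e>> — neither side's domain matches the other.
yold : <t,e> — neither side's domain matches the other.
pell : <<t,e>,e> — neither side's domain matches the other.

fep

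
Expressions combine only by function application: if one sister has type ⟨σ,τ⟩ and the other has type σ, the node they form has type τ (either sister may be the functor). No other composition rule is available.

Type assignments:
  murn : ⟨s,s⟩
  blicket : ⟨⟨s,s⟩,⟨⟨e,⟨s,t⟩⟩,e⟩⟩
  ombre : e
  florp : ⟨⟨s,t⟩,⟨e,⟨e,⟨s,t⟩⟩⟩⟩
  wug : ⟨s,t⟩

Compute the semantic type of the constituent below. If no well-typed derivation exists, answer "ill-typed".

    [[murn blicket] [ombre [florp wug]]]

[murn blicket] — blicket of type ⟨⟨s,s⟩,⟨⟨e,⟨s,t⟩⟩,e⟩⟩ combines with murn of type ⟨s,s⟩: type ⟨⟨e,⟨s,t⟩⟩,e⟩.
[florp wug] — florp of type ⟨⟨s,t⟩,⟨e,⟨e,⟨s,t⟩⟩⟩⟩ combines with wug of type ⟨s,t⟩: type ⟨e,⟨e,⟨s,t⟩⟩⟩.
[ombre [florp wug]] — [florp wug] of type ⟨e,⟨e,⟨s,t⟩⟩⟩ combines with ombre of type e: type ⟨e,⟨s,t⟩⟩.
[[murn blicket] [ombre [florp wug]]] — [murn blicket] of type ⟨⟨e,⟨s,t⟩⟩,e⟩ combines with [ombre [florp wug]] of type ⟨e,⟨s,t⟩⟩: type e.

e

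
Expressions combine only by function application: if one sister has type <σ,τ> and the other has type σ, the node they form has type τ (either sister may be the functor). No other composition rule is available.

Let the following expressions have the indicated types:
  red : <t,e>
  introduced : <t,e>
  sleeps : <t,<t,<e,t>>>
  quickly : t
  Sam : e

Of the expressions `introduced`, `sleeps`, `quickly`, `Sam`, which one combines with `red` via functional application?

quickly

introduced : <t,e> — does not combine with red.
sleeps : <t,<t,<e,t>>> — does not combine with red.
quickly — combines: red : <t,e> takes quickly : t as argument, giving e.
Sam : e — does not combine with red.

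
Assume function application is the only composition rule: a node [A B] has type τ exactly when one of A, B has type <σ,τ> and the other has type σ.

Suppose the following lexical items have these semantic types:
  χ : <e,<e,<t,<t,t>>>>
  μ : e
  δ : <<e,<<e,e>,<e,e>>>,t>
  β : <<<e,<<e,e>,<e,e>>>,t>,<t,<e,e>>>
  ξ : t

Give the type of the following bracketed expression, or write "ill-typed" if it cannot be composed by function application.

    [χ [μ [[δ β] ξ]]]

<e,<t,<t,t>>>

[δ β]: β is <<<e,<<e,e>,<e,e>>>,t>,<t,<e,e>>>, δ is <<e,<<e,e>,<e,e>>>,t>; result <t,<e,e>>.
[[δ β] ξ]: [δ β] is <t,<e,e>>, ξ is t; result <e,e>.
[μ [[δ β] ξ]]: [[δ β] ξ] is <e,e>, μ is e; result e.
[χ [μ [[δ β] ξ]]]: χ is <e,<e,<t,<t,t>>>>, [μ [[δ β] ξ]] is e; result <e,<t,<t,t>>>.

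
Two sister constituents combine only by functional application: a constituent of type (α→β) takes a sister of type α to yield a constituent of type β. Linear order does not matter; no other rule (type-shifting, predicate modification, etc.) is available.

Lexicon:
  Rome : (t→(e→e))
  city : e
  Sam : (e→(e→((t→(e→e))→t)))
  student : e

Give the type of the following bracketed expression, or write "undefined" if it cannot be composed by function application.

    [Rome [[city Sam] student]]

t

At [city Sam], Sam : (e→(e→((t→(e→e))→t))) takes city : e, giving (e→((t→(e→e))→t)).
At [[city Sam] student], [city Sam] : (e→((t→(e→e))→t)) takes student : e, giving ((t→(e→e))→t).
At [Rome [[city Sam] student]], [[city Sam] student] : ((t→(e→e))→t) takes Rome : (t→(e→e)), giving t.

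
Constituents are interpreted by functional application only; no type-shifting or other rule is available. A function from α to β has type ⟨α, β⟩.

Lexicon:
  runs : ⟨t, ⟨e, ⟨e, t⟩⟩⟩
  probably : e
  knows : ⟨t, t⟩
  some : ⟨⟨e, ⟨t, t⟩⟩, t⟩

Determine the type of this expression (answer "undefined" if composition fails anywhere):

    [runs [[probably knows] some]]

undefined

At [probably knows]: neither e nor ⟨t, t⟩ can take the other as argument; the node is ill-typed.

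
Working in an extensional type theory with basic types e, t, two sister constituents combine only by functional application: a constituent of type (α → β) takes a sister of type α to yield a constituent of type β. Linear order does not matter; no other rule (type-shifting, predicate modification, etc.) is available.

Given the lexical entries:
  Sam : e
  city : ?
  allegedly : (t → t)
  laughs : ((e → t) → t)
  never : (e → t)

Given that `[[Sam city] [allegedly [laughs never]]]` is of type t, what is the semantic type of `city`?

(e → (t → t))

[[Sam city] [allegedly [laughs never]]] must have type t. The sister [allegedly [laughs never]] has type t; that is not a function onto t, so [Sam city] must be the functor, of type (t → t).
[Sam city] must have type (t → t). The sister Sam has type e; that is not a function onto (t → t), so city must be the functor, of type (e → (t → t)).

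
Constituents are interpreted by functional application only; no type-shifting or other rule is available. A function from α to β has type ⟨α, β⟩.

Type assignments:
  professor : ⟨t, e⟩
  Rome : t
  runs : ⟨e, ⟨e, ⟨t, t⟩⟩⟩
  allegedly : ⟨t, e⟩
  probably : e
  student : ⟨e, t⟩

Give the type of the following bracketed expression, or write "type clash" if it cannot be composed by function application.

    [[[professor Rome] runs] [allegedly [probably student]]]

[professor Rome]: functor professor : ⟨t, e⟩, argument Rome : t; result e.
[[professor Rome] runs]: functor runs : ⟨e, ⟨e, ⟨t, t⟩⟩⟩, argument [professor Rome] : e; result ⟨e, ⟨t, t⟩⟩.
[probably student]: functor student : ⟨e, t⟩, argument probably : e; result t.
[allegedly [probably student]]: functor allegedly : ⟨t, e⟩, argument [probably student] : t; result e.
[[[professor Rome] runs] [allegedly [probably student]]]: functor [[professor Rome] runs] : ⟨e, ⟨t, t⟩⟩, argument [allegedly [probably student]] : e; result ⟨t, t⟩.

⟨t, t⟩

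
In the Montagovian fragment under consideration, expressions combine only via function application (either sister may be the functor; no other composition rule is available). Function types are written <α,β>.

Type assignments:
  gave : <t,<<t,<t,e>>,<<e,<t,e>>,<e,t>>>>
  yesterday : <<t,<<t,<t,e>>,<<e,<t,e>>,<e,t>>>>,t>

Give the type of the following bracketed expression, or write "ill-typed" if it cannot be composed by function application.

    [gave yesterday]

[gave yesterday]: functor yesterday : <<t,<<t,<t,e>>,<<e,<t,e>>,<e,t>>>>,t>, argument gave : <t,<<t,<t,e>>,<<e,<t,e>>,<e,t>>>>; result t.

t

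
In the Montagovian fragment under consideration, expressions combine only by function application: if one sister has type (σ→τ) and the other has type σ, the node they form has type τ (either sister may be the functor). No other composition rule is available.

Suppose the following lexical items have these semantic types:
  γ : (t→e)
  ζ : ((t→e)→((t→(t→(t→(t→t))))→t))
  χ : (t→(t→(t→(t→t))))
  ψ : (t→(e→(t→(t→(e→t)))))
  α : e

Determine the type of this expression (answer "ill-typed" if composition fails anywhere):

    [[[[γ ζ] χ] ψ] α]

(t→(t→(e→t)))

[γ ζ]: functor ζ : ((t→e)→((t→(t→(t→(t→t))))→t)), argument γ : (t→e); result ((t→(t→(t→(t→t))))→t).
[[γ ζ] χ]: functor [γ ζ] : ((t→(t→(t→(t→t))))→t), argument χ : (t→(t→(t→(t→t)))); result t.
[[[γ ζ] χ] ψ]: functor ψ : (t→(e→(t→(t→(e→t))))), argument [[γ ζ] χ] : t; result (e→(t→(t→(e→t)))).
[[[[γ ζ] χ] ψ] α]: functor [[[γ ζ] χ] ψ] : (e→(t→(t→(e→t)))), argument α : e; result (t→(t→(e→t))).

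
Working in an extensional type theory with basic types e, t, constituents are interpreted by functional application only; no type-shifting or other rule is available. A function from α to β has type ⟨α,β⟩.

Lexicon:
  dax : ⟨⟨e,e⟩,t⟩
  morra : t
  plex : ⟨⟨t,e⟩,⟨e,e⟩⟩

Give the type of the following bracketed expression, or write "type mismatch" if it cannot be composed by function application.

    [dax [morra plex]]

type mismatch

[morra plex]: t with ⟨⟨t,e⟩,⟨e,e⟩⟩ — neither is a function whose domain matches the other; composition fails here.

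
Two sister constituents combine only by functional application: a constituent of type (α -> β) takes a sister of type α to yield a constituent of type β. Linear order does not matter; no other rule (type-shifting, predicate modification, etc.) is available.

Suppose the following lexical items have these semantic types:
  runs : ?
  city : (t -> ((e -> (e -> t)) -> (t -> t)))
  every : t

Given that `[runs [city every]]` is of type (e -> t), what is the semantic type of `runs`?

[runs [city every]] is required to be (e -> t). [city every] : ((e -> (e -> t)) -> (t -> t)) cannot yield (e -> t) as functor, so runs : (((e -> (e -> t)) -> (t -> t)) -> (e -> t)).

(((e -> (e -> t)) -> (t -> t)) -> (e -> t))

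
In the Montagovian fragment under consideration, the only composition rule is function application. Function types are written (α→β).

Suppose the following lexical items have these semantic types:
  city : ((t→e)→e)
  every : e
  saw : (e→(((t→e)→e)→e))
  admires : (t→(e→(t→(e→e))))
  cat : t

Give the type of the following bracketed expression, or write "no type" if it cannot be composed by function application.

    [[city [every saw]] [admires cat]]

(t→(e→e))

[every saw] — saw of type (e→(((t→e)→e)→e)) combines with every of type e: type (((t→e)→e)→e).
[city [every saw]] — [every saw] of type (((t→e)→e)→e) combines with city of type ((t→e)→e): type e.
[admires cat] — admires of type (t→(e→(t→(e→e)))) combines with cat of type t: type (e→(t→(e→e))).
[[city [every saw]] [admires cat]] — [admires cat] of type (e→(t→(e→e))) combines with [city [every saw]] of type e: type (t→(e→e)).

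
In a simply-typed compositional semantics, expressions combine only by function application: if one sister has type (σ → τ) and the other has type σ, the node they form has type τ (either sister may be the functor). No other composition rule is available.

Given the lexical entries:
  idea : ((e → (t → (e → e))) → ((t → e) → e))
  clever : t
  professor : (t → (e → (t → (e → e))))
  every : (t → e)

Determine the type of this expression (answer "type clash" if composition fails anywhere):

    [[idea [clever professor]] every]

e

[clever professor]: functor professor : (t → (e → (t → (e → e)))), argument clever : t; result (e → (t → (e → e))).
[idea [clever professor]]: functor idea : ((e → (t → (e → e))) → ((t → e) → e)), argument [clever professor] : (e → (t → (e → e))); result ((t → e) → e).
[[idea [clever professor]] every]: functor [idea [clever professor]] : ((t → e) → e), argument every : (t → e); result e.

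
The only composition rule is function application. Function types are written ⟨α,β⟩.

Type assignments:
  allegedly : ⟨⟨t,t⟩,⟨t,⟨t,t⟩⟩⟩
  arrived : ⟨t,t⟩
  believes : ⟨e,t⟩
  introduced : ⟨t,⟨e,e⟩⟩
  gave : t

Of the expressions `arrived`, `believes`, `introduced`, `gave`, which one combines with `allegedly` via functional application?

arrived — combines: allegedly : ⟨⟨t,t⟩,⟨t,⟨t,t⟩⟩⟩ takes arrived : ⟨t,t⟩ as argument, giving ⟨t,⟨t,t⟩⟩.
believes : ⟨e,t⟩ — does not combine with allegedly.
introduced : ⟨t,⟨e,e⟩⟩ — does not combine with allegedly.
gave : t — does not combine with allegedly.

arrived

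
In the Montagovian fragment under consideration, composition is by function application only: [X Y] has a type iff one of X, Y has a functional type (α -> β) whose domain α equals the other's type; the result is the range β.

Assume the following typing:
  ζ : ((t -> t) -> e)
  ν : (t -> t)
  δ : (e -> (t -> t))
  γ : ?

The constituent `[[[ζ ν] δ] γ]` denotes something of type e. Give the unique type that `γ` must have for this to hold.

[[[ζ ν] δ] γ] is required to be e. [[ζ ν] δ] : (t -> t) cannot yield e as functor, so γ : ((t -> t) -> e).

((t -> t) -> e)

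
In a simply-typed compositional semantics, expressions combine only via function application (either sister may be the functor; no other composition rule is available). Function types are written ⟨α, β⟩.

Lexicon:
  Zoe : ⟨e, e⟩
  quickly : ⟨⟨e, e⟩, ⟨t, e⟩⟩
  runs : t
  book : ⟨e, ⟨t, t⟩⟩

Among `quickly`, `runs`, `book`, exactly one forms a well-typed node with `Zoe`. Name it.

quickly

quickly — combines: quickly : ⟨⟨e, e⟩, ⟨t, e⟩⟩ takes Zoe : ⟨e, e⟩ as argument, giving ⟨t, e⟩.
runs : t — Zoe needs e; runs needs nothing (atomic); neither fits.
book : ⟨e, ⟨t, t⟩⟩ — Zoe needs e; book needs e; neither fits.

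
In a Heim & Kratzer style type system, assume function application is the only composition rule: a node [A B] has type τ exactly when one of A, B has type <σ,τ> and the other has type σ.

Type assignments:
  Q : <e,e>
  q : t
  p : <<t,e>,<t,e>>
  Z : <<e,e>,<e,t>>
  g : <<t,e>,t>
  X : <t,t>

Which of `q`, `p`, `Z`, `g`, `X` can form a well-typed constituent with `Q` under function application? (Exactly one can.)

Z

q : t — Q needs e; q needs nothing (atomic); neither fits.
p : <<t,e>,<t,e>> — Q needs e; p needs <t,e>; neither fits.
Z — combines: Z : <<e,e>,<e,t>> takes Q : <e,e> as argument, giving <e,t>.
g : <<t,e>,t> — Q needs e; g needs <t,e>; neither fits.
X : <t,t> — Q needs e; X needs t; neither fits.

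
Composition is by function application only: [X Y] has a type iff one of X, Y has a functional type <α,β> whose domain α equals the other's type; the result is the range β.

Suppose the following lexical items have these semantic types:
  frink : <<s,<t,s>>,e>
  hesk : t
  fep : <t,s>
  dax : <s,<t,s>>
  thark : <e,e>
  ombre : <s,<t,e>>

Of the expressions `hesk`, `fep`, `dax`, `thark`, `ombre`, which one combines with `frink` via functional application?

hesk : t — no; frink wants <s,<t,s>>, and hesk wants nothing (atomic).
fep : <t,s> — no; frink wants <s,<t,s>>, and fep wants t.
dax — combines: frink : <<s,<t,s>>,e> takes dax : <s,<t,s>> as argument, giving e.
thark : <e,e> — no; frink wants <s,<t,s>>, and thark wants e.
ombre : <s,<t,e>> — no; frink wants <s,<t,s>>, and ombre wants s.

dax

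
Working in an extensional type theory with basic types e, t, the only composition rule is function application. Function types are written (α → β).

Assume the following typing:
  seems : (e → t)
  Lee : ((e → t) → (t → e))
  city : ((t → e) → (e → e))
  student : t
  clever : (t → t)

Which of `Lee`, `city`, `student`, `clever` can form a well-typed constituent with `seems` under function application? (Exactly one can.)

Lee

Lee — combines: Lee : ((e → t) → (t → e)) takes seems : (e → t) as argument, giving (t → e).
city : ((t → e) → (e → e)) — neither side's domain matches the other.
student : t — neither side's domain matches the other.
clever : (t → t) — neither side's domain matches the other.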